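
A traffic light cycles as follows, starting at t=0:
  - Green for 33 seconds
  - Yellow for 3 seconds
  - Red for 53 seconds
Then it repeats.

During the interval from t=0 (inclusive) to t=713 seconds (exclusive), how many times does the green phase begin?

Answer: 9

Derivation:
Cycle = 33+3+53 = 89s
green phase starts at t = k*89 + 0 for k=0,1,2,...
Need k*89+0 < 713 → k < 8.011
k ∈ {0, ..., 8} → 9 starts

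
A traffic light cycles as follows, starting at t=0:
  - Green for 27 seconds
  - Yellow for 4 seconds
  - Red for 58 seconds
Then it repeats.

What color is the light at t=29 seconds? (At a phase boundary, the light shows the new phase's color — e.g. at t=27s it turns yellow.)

Answer: yellow

Derivation:
Cycle length = 27 + 4 + 58 = 89s
t = 29, phase_t = 29 mod 89 = 29
27 <= 29 < 31 (yellow end) → YELLOW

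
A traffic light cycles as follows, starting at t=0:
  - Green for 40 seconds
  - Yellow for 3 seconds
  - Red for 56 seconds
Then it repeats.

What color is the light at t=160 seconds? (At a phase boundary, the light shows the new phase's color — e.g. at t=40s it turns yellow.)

Answer: red

Derivation:
Cycle length = 40 + 3 + 56 = 99s
t = 160, phase_t = 160 mod 99 = 61
61 >= 43 → RED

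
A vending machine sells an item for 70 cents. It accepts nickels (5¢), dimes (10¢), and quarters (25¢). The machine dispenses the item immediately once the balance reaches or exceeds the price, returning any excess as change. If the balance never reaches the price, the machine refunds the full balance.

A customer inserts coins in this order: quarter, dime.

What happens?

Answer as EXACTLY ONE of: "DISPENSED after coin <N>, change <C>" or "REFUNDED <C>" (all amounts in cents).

Answer: REFUNDED 35

Derivation:
Price: 70¢
Coin 1 (quarter, 25¢): balance = 25¢
Coin 2 (dime, 10¢): balance = 35¢
All coins inserted, balance 35¢ < price 70¢ → REFUND 35¢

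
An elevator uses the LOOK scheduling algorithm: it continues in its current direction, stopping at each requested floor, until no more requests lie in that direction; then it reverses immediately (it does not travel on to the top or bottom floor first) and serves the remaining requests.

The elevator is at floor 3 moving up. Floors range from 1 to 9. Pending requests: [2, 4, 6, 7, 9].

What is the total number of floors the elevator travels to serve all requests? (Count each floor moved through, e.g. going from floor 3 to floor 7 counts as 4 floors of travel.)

Start at floor 3 moving up, LOOK stop order: [4, 6, 7, 9, 2]
  3 → 4: |4-3| = 1, total = 1
  4 → 6: |6-4| = 2, total = 3
  6 → 7: |7-6| = 1, total = 4
  7 → 9: |9-7| = 2, total = 6
  9 → 2: |2-9| = 7, total = 13

Answer: 13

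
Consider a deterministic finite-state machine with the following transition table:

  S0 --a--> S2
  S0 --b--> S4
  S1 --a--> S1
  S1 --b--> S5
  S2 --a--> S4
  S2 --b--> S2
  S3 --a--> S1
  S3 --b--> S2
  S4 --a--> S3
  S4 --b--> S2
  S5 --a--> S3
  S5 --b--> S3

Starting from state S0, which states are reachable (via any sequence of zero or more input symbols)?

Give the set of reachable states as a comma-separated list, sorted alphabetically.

Answer: S0, S1, S2, S3, S4, S5

Derivation:
BFS from S0:
  visit S0: S0--a-->S2 (new), S0--b-->S4 (new)
  visit S2: S2--a-->S4 (seen), S2--b-->S2 (seen)
  visit S4: S4--a-->S3 (new), S4--b-->S2 (seen)
  visit S3: S3--a-->S1 (new), S3--b-->S2 (seen)
  visit S1: S1--a-->S1 (seen), S1--b-->S5 (new)
  visit S5: S5--a-->S3 (seen), S5--b-->S3 (seen)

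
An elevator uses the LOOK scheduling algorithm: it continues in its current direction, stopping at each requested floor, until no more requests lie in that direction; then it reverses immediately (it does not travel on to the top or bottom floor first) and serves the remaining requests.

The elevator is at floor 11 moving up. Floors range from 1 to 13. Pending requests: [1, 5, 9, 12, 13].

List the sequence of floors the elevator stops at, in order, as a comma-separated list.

Current: 11, moving UP
Serve above first (ascending): [12, 13]
Then reverse, serve below (descending): [9, 5, 1]

Answer: 12, 13, 9, 5, 1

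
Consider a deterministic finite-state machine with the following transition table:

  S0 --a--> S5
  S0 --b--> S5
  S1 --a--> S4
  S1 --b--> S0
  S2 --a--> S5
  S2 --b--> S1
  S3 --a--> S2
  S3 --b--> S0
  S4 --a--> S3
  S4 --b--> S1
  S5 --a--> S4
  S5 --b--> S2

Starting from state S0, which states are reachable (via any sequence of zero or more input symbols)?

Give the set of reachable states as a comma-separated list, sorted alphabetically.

Answer: S0, S1, S2, S3, S4, S5

Derivation:
BFS from S0:
  visit S0: S0--a-->S5 (new), S0--b-->S5 (seen)
  visit S5: S5--a-->S4 (new), S5--b-->S2 (new)
  visit S4: S4--a-->S3 (new), S4--b-->S1 (new)
  visit S2: S2--a-->S5 (seen), S2--b-->S1 (seen)
  visit S3: S3--a-->S2 (seen), S3--b-->S0 (seen)
  visit S1: S1--a-->S4 (seen), S1--b-->S0 (seen)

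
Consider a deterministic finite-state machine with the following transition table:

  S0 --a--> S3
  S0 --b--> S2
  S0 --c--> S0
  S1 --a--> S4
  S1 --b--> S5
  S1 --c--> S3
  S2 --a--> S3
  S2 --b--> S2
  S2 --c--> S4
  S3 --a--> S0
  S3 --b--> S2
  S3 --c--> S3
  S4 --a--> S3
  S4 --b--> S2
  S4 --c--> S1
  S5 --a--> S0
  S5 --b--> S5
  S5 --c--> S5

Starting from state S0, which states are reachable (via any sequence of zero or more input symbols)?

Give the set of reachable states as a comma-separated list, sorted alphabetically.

Answer: S0, S1, S2, S3, S4, S5

Derivation:
BFS from S0:
  visit S0: S0--a-->S3 (new), S0--b-->S2 (new), S0--c-->S0 (seen)
  visit S3: S3--a-->S0 (seen), S3--b-->S2 (seen), S3--c-->S3 (seen)
  visit S2: S2--a-->S3 (seen), S2--b-->S2 (seen), S2--c-->S4 (new)
  visit S4: S4--a-->S3 (seen), S4--b-->S2 (seen), S4--c-->S1 (new)
  visit S1: S1--a-->S4 (seen), S1--b-->S5 (new), S1--c-->S3 (seen)
  visit S5: S5--a-->S0 (seen), S5--b-->S5 (seen), S5--c-->S5 (seen)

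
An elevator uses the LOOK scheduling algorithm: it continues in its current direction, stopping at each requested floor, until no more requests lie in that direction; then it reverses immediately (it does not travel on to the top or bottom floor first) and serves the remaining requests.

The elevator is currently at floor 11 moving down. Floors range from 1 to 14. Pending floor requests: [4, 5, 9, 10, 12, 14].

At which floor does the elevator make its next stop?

Current floor: 11, direction: down
Requests above: [12, 14]
Requests below: [4, 5, 9, 10]
Moving down and requests lie below → nearest below is max([4, 5, 9, 10]) = 10

Answer: 10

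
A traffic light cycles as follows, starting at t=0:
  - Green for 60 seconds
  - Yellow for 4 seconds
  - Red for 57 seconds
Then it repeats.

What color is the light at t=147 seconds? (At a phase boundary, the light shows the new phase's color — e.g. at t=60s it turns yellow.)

Answer: green

Derivation:
Cycle length = 60 + 4 + 57 = 121s
t = 147, phase_t = 147 mod 121 = 26
26 < 60 (green end) → GREEN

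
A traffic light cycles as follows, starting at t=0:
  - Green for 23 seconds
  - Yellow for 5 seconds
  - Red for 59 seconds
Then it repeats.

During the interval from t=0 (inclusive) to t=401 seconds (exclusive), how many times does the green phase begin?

Cycle = 23+5+59 = 87s
green phase starts at t = k*87 + 0 for k=0,1,2,...
Need k*87+0 < 401 → k < 4.609
k ∈ {0, ..., 4} → 5 starts

Answer: 5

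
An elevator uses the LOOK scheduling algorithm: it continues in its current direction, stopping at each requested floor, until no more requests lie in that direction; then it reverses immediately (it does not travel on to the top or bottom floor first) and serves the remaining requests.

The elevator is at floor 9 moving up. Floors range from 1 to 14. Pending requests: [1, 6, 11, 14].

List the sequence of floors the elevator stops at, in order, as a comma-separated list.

Answer: 11, 14, 6, 1

Derivation:
Current: 9, moving UP
Serve above first (ascending): [11, 14]
Then reverse, serve below (descending): [6, 1]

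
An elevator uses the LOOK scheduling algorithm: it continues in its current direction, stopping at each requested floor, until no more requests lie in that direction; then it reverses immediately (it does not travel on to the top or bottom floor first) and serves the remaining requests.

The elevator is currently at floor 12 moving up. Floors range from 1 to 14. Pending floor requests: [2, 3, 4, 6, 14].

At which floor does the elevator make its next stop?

Answer: 14

Derivation:
Current floor: 12, direction: up
Requests above: [14]
Requests below: [2, 3, 4, 6]
Moving up and requests lie above → nearest above is min([14]) = 14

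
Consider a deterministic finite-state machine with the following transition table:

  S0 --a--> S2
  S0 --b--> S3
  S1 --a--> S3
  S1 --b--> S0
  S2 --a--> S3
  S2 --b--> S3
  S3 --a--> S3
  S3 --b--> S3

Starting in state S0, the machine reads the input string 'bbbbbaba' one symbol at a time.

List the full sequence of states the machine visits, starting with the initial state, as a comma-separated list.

Start: S0
  read 'b': S0 --b--> S3
  read 'b': S3 --b--> S3
  read 'b': S3 --b--> S3
  read 'b': S3 --b--> S3
  read 'b': S3 --b--> S3
  read 'a': S3 --a--> S3
  read 'b': S3 --b--> S3
  read 'a': S3 --a--> S3

Answer: S0, S3, S3, S3, S3, S3, S3, S3, S3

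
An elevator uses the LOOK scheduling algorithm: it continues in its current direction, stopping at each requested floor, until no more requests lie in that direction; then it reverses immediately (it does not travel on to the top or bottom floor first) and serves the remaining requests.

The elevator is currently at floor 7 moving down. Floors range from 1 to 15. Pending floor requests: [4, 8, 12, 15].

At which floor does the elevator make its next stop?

Current floor: 7, direction: down
Requests above: [8, 12, 15]
Requests below: [4]
Moving down and requests lie below → nearest below is max([4]) = 4

Answer: 4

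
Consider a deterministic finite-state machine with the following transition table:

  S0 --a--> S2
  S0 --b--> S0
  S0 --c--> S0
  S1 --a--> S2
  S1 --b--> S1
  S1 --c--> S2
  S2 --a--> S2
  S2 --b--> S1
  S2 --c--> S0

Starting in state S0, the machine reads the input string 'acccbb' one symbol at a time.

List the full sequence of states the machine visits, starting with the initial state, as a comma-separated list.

Start: S0
  read 'a': S0 --a--> S2
  read 'c': S2 --c--> S0
  read 'c': S0 --c--> S0
  read 'c': S0 --c--> S0
  read 'b': S0 --b--> S0
  read 'b': S0 --b--> S0

Answer: S0, S2, S0, S0, S0, S0, S0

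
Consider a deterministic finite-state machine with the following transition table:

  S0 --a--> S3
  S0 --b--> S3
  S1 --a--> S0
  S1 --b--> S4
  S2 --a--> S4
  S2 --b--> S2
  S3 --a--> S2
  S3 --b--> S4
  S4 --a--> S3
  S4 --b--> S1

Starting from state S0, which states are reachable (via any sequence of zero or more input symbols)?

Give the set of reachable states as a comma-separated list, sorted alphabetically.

BFS from S0:
  visit S0: S0--a-->S3 (new), S0--b-->S3 (seen)
  visit S3: S3--a-->S2 (new), S3--b-->S4 (new)
  visit S2: S2--a-->S4 (seen), S2--b-->S2 (seen)
  visit S4: S4--a-->S3 (seen), S4--b-->S1 (new)
  visit S1: S1--a-->S0 (seen), S1--b-->S4 (seen)

Answer: S0, S1, S2, S3, S4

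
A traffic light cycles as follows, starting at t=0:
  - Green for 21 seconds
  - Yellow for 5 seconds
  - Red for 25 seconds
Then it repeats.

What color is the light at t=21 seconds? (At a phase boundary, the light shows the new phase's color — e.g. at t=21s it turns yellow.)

Answer: yellow

Derivation:
Cycle length = 21 + 5 + 25 = 51s
t = 21, phase_t = 21 mod 51 = 21
21 <= 21 < 26 (yellow end) → YELLOW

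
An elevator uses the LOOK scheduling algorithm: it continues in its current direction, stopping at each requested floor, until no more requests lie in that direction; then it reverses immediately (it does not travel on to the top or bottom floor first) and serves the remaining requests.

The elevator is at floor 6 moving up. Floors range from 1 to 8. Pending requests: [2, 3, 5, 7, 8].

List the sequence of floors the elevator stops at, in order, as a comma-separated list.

Current: 6, moving UP
Serve above first (ascending): [7, 8]
Then reverse, serve below (descending): [5, 3, 2]

Answer: 7, 8, 5, 3, 2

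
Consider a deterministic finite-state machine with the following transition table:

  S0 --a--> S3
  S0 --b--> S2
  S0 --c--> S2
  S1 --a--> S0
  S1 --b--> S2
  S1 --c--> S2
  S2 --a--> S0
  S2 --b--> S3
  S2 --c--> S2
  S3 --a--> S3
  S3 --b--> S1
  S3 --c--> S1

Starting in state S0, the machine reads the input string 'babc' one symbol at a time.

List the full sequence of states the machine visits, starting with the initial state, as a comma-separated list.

Start: S0
  read 'b': S0 --b--> S2
  read 'a': S2 --a--> S0
  read 'b': S0 --b--> S2
  read 'c': S2 --c--> S2

Answer: S0, S2, S0, S2, S2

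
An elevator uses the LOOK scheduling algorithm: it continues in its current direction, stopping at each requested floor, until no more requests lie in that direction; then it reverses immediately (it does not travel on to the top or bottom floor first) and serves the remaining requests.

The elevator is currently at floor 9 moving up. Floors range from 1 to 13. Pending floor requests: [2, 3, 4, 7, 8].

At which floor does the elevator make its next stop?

Answer: 8

Derivation:
Current floor: 9, direction: up
Requests above: []
Requests below: [2, 3, 4, 7, 8]
Moving up but no requests above → reverse; nearest below is max([2, 3, 4, 7, 8]) = 8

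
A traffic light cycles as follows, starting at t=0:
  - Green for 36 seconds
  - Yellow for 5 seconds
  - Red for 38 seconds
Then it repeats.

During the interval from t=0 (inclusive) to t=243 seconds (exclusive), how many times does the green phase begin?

Answer: 4

Derivation:
Cycle = 36+5+38 = 79s
green phase starts at t = k*79 + 0 for k=0,1,2,...
Need k*79+0 < 243 → k < 3.076
k ∈ {0, ..., 3} → 4 starts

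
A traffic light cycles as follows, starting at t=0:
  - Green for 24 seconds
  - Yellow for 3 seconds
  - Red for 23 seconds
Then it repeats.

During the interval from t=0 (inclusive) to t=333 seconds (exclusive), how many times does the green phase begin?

Cycle = 24+3+23 = 50s
green phase starts at t = k*50 + 0 for k=0,1,2,...
Need k*50+0 < 333 → k < 6.660
k ∈ {0, ..., 6} → 7 starts

Answer: 7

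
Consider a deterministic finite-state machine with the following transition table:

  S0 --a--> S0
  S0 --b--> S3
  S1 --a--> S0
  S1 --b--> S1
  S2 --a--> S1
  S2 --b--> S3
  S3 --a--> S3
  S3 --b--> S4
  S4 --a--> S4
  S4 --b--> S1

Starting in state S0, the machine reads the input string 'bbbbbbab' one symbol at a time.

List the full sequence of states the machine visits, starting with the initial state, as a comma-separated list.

Start: S0
  read 'b': S0 --b--> S3
  read 'b': S3 --b--> S4
  read 'b': S4 --b--> S1
  read 'b': S1 --b--> S1
  read 'b': S1 --b--> S1
  read 'b': S1 --b--> S1
  read 'a': S1 --a--> S0
  read 'b': S0 --b--> S3

Answer: S0, S3, S4, S1, S1, S1, S1, S0, S3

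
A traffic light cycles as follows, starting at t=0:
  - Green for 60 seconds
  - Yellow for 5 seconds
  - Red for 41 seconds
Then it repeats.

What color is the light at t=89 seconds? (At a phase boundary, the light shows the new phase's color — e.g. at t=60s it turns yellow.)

Cycle length = 60 + 5 + 41 = 106s
t = 89, phase_t = 89 mod 106 = 89
89 >= 65 → RED

Answer: red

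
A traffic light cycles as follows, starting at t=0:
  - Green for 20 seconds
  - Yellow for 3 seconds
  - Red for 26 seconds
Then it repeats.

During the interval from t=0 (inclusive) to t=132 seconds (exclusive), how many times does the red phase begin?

Answer: 3

Derivation:
Cycle = 20+3+26 = 49s
red phase starts at t = k*49 + 23 for k=0,1,2,...
Need k*49+23 < 132 → k < 2.224
k ∈ {0, ..., 2} → 3 starts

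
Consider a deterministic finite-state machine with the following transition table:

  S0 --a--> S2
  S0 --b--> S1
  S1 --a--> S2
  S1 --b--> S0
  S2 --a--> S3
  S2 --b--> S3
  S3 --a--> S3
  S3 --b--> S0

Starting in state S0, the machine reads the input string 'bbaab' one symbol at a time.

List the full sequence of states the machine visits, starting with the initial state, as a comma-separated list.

Start: S0
  read 'b': S0 --b--> S1
  read 'b': S1 --b--> S0
  read 'a': S0 --a--> S2
  read 'a': S2 --a--> S3
  read 'b': S3 --b--> S0

Answer: S0, S1, S0, S2, S3, S0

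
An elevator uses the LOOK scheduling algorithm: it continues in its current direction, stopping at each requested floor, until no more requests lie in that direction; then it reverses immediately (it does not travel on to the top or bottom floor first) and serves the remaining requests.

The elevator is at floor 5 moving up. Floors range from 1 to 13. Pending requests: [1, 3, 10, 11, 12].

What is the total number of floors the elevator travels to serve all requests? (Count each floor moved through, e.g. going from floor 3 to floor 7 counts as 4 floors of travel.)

Answer: 18

Derivation:
Start at floor 5 moving up, LOOK stop order: [10, 11, 12, 3, 1]
  5 → 10: |10-5| = 5, total = 5
  10 → 11: |11-10| = 1, total = 6
  11 → 12: |12-11| = 1, total = 7
  12 → 3: |3-12| = 9, total = 16
  3 → 1: |1-3| = 2, total = 18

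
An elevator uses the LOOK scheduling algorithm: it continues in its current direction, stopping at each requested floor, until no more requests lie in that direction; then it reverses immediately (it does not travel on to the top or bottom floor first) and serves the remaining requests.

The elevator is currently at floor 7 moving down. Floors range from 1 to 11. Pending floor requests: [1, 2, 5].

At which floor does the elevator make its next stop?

Current floor: 7, direction: down
Requests above: []
Requests below: [1, 2, 5]
Moving down and requests lie below → nearest below is max([1, 2, 5]) = 5

Answer: 5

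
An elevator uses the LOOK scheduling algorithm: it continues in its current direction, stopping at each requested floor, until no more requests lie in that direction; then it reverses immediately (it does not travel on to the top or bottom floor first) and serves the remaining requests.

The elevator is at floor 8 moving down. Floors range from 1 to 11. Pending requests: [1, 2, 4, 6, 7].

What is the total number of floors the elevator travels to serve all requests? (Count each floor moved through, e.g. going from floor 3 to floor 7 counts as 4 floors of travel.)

Start at floor 8 moving down, LOOK stop order: [7, 6, 4, 2, 1]
  8 → 7: |7-8| = 1, total = 1
  7 → 6: |6-7| = 1, total = 2
  6 → 4: |4-6| = 2, total = 4
  4 → 2: |2-4| = 2, total = 6
  2 → 1: |1-2| = 1, total = 7

Answer: 7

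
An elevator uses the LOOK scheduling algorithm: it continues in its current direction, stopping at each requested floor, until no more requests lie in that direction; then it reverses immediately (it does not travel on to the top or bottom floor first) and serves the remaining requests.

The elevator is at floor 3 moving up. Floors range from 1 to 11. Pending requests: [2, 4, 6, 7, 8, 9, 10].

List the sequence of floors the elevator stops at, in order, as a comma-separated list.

Current: 3, moving UP
Serve above first (ascending): [4, 6, 7, 8, 9, 10]
Then reverse, serve below (descending): [2]

Answer: 4, 6, 7, 8, 9, 10, 2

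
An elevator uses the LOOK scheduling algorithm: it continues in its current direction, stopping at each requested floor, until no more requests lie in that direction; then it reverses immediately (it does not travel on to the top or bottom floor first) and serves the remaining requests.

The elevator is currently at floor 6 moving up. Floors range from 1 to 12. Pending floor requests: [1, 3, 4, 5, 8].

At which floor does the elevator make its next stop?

Answer: 8

Derivation:
Current floor: 6, direction: up
Requests above: [8]
Requests below: [1, 3, 4, 5]
Moving up and requests lie above → nearest above is min([8]) = 8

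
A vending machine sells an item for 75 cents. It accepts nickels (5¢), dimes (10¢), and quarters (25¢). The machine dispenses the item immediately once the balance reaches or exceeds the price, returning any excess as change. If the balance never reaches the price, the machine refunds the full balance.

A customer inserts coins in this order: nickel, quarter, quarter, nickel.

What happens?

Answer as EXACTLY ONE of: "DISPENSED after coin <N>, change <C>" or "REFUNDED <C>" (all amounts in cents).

Price: 75¢
Coin 1 (nickel, 5¢): balance = 5¢
Coin 2 (quarter, 25¢): balance = 30¢
Coin 3 (quarter, 25¢): balance = 55¢
Coin 4 (nickel, 5¢): balance = 60¢
All coins inserted, balance 60¢ < price 75¢ → REFUND 60¢

Answer: REFUNDED 60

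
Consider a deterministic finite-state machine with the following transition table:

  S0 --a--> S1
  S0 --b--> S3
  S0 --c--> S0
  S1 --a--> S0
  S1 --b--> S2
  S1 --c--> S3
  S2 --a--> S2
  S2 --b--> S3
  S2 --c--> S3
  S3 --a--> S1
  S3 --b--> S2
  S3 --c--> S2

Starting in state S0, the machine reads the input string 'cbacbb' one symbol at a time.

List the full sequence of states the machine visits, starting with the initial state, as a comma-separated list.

Answer: S0, S0, S3, S1, S3, S2, S3

Derivation:
Start: S0
  read 'c': S0 --c--> S0
  read 'b': S0 --b--> S3
  read 'a': S3 --a--> S1
  read 'c': S1 --c--> S3
  read 'b': S3 --b--> S2
  read 'b': S2 --b--> S3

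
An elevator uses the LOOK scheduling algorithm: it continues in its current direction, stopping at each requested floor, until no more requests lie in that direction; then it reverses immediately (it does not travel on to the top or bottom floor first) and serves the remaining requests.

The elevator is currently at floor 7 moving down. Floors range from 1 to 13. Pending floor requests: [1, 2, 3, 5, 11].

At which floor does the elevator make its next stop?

Current floor: 7, direction: down
Requests above: [11]
Requests below: [1, 2, 3, 5]
Moving down and requests lie below → nearest below is max([1, 2, 3, 5]) = 5

Answer: 5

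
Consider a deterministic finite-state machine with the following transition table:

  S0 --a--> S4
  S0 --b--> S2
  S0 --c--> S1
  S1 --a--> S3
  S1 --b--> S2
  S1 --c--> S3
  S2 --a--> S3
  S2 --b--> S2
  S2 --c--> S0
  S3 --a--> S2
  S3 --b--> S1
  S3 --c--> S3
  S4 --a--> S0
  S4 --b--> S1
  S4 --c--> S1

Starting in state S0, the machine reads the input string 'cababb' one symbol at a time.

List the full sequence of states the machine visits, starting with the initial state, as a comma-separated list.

Answer: S0, S1, S3, S1, S3, S1, S2

Derivation:
Start: S0
  read 'c': S0 --c--> S1
  read 'a': S1 --a--> S3
  read 'b': S3 --b--> S1
  read 'a': S1 --a--> S3
  read 'b': S3 --b--> S1
  read 'b': S1 --b--> S2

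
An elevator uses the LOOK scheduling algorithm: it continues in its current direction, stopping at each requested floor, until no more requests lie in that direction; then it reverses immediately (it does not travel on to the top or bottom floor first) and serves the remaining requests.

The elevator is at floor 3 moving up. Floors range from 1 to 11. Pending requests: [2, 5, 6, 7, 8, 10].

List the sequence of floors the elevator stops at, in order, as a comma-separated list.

Answer: 5, 6, 7, 8, 10, 2

Derivation:
Current: 3, moving UP
Serve above first (ascending): [5, 6, 7, 8, 10]
Then reverse, serve below (descending): [2]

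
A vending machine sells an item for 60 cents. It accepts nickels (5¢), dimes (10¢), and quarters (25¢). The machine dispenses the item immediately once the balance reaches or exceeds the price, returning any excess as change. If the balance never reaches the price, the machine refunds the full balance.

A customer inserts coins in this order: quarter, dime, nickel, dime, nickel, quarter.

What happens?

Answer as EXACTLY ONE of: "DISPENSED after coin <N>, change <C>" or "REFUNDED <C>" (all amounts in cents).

Answer: DISPENSED after coin 6, change 20

Derivation:
Price: 60¢
Coin 1 (quarter, 25¢): balance = 25¢
Coin 2 (dime, 10¢): balance = 35¢
Coin 3 (nickel, 5¢): balance = 40¢
Coin 4 (dime, 10¢): balance = 50¢
Coin 5 (nickel, 5¢): balance = 55¢
Coin 6 (quarter, 25¢): balance = 80¢
  → balance >= price → DISPENSE, change = 80 - 60 = 20¢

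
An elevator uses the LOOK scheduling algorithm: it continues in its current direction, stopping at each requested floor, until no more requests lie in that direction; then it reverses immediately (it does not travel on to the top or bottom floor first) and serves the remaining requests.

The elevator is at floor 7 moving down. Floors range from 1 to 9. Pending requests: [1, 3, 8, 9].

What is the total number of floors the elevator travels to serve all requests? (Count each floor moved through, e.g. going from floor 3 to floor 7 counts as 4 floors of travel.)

Answer: 14

Derivation:
Start at floor 7 moving down, LOOK stop order: [3, 1, 8, 9]
  7 → 3: |3-7| = 4, total = 4
  3 → 1: |1-3| = 2, total = 6
  1 → 8: |8-1| = 7, total = 13
  8 → 9: |9-8| = 1, total = 14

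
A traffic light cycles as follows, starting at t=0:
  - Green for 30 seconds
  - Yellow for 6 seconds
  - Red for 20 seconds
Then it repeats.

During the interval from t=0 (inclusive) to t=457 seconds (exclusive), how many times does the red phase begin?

Cycle = 30+6+20 = 56s
red phase starts at t = k*56 + 36 for k=0,1,2,...
Need k*56+36 < 457 → k < 7.518
k ∈ {0, ..., 7} → 8 starts

Answer: 8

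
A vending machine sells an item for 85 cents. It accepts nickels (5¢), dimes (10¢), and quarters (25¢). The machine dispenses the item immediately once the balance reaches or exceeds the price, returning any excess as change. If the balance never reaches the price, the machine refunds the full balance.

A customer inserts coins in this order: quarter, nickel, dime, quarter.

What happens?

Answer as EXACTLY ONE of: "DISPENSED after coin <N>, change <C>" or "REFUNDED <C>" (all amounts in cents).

Answer: REFUNDED 65

Derivation:
Price: 85¢
Coin 1 (quarter, 25¢): balance = 25¢
Coin 2 (nickel, 5¢): balance = 30¢
Coin 3 (dime, 10¢): balance = 40¢
Coin 4 (quarter, 25¢): balance = 65¢
All coins inserted, balance 65¢ < price 85¢ → REFUND 65¢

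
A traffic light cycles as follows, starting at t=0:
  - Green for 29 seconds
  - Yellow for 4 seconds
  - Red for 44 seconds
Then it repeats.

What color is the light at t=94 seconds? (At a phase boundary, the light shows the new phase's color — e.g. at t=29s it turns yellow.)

Answer: green

Derivation:
Cycle length = 29 + 4 + 44 = 77s
t = 94, phase_t = 94 mod 77 = 17
17 < 29 (green end) → GREEN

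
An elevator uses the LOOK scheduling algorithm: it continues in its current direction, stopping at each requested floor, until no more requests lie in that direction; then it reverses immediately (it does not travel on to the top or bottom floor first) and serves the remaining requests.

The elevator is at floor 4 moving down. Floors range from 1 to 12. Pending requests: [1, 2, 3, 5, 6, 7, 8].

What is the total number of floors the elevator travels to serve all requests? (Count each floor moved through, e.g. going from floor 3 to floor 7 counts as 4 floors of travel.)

Start at floor 4 moving down, LOOK stop order: [3, 2, 1, 5, 6, 7, 8]
  4 → 3: |3-4| = 1, total = 1
  3 → 2: |2-3| = 1, total = 2
  2 → 1: |1-2| = 1, total = 3
  1 → 5: |5-1| = 4, total = 7
  5 → 6: |6-5| = 1, total = 8
  6 → 7: |7-6| = 1, total = 9
  7 → 8: |8-7| = 1, total = 10

Answer: 10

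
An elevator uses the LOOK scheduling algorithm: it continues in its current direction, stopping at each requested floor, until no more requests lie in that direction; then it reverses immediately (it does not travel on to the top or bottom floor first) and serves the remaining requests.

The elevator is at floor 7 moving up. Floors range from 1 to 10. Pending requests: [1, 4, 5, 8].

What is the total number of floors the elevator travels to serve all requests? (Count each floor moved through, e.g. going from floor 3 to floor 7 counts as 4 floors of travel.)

Answer: 8

Derivation:
Start at floor 7 moving up, LOOK stop order: [8, 5, 4, 1]
  7 → 8: |8-7| = 1, total = 1
  8 → 5: |5-8| = 3, total = 4
  5 → 4: |4-5| = 1, total = 5
  4 → 1: |1-4| = 3, total = 8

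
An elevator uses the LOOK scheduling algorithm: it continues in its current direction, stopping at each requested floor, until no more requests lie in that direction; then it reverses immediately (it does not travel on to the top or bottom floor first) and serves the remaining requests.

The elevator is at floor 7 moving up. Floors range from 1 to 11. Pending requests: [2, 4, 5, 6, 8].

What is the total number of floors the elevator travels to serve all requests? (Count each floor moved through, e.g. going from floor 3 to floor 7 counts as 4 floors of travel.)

Answer: 7

Derivation:
Start at floor 7 moving up, LOOK stop order: [8, 6, 5, 4, 2]
  7 → 8: |8-7| = 1, total = 1
  8 → 6: |6-8| = 2, total = 3
  6 → 5: |5-6| = 1, total = 4
  5 → 4: |4-5| = 1, total = 5
  4 → 2: |2-4| = 2, total = 7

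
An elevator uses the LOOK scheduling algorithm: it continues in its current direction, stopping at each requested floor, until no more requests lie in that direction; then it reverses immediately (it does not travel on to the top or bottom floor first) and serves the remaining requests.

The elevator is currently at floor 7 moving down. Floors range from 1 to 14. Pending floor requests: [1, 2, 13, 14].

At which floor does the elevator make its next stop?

Current floor: 7, direction: down
Requests above: [13, 14]
Requests below: [1, 2]
Moving down and requests lie below → nearest below is max([1, 2]) = 2

Answer: 2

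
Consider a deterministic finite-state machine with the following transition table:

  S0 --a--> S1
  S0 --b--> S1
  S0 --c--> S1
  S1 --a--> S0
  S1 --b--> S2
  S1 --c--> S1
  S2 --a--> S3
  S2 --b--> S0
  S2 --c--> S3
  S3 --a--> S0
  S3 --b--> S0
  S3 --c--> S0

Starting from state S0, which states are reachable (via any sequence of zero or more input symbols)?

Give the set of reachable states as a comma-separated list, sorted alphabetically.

BFS from S0:
  visit S0: S0--a-->S1 (new), S0--b-->S1 (seen), S0--c-->S1 (seen)
  visit S1: S1--a-->S0 (seen), S1--b-->S2 (new), S1--c-->S1 (seen)
  visit S2: S2--a-->S3 (new), S2--b-->S0 (seen), S2--c-->S3 (seen)
  visit S3: S3--a-->S0 (seen), S3--b-->S0 (seen), S3--c-->S0 (seen)

Answer: S0, S1, S2, S3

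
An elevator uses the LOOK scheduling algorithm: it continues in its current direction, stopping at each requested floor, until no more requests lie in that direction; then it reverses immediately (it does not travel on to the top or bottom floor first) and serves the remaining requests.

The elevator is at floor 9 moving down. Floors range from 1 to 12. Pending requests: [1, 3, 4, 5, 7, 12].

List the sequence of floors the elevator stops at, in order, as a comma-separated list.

Current: 9, moving DOWN
Serve below first (descending): [7, 5, 4, 3, 1]
Then reverse, serve above (ascending): [12]

Answer: 7, 5, 4, 3, 1, 12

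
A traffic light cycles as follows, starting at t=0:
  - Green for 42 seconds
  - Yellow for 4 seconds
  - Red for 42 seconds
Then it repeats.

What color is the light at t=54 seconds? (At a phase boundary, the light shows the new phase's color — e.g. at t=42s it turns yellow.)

Cycle length = 42 + 4 + 42 = 88s
t = 54, phase_t = 54 mod 88 = 54
54 >= 46 → RED

Answer: red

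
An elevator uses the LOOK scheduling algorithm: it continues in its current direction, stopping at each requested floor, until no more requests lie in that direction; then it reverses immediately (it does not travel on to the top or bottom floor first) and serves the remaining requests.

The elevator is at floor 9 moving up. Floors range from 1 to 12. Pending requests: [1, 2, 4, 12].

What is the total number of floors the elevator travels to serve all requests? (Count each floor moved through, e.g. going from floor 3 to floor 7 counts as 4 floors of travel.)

Answer: 14

Derivation:
Start at floor 9 moving up, LOOK stop order: [12, 4, 2, 1]
  9 → 12: |12-9| = 3, total = 3
  12 → 4: |4-12| = 8, total = 11
  4 → 2: |2-4| = 2, total = 13
  2 → 1: |1-2| = 1, total = 14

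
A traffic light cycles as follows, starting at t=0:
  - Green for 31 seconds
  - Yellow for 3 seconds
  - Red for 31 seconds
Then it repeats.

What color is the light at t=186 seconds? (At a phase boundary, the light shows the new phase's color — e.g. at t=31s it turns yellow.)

Answer: red

Derivation:
Cycle length = 31 + 3 + 31 = 65s
t = 186, phase_t = 186 mod 65 = 56
56 >= 34 → RED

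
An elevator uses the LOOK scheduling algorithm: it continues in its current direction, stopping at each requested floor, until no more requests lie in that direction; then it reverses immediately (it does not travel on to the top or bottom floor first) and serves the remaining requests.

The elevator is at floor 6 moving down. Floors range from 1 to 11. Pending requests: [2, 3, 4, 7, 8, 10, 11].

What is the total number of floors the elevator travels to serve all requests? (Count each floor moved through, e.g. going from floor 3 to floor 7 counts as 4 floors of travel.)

Answer: 13

Derivation:
Start at floor 6 moving down, LOOK stop order: [4, 3, 2, 7, 8, 10, 11]
  6 → 4: |4-6| = 2, total = 2
  4 → 3: |3-4| = 1, total = 3
  3 → 2: |2-3| = 1, total = 4
  2 → 7: |7-2| = 5, total = 9
  7 → 8: |8-7| = 1, total = 10
  8 → 10: |10-8| = 2, total = 12
  10 → 11: |11-10| = 1, total = 13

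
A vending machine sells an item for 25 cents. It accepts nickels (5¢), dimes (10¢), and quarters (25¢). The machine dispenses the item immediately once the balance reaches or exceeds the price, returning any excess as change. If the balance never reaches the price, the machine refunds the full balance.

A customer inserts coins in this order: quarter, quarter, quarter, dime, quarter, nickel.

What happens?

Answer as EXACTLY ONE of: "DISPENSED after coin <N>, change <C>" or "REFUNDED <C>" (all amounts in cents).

Answer: DISPENSED after coin 1, change 0

Derivation:
Price: 25¢
Coin 1 (quarter, 25¢): balance = 25¢
  → balance >= price → DISPENSE, change = 25 - 25 = 0¢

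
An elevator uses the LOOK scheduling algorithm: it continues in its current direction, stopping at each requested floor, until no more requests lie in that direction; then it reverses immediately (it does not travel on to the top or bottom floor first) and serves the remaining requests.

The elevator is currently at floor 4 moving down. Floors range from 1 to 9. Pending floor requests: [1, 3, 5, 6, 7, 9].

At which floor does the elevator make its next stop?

Answer: 3

Derivation:
Current floor: 4, direction: down
Requests above: [5, 6, 7, 9]
Requests below: [1, 3]
Moving down and requests lie below → nearest below is max([1, 3]) = 3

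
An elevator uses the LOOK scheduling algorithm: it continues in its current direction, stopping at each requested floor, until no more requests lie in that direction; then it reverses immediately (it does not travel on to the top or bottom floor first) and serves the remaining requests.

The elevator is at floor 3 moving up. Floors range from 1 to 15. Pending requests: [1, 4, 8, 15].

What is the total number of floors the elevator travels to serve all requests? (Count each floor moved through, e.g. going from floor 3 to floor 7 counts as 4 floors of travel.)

Answer: 26

Derivation:
Start at floor 3 moving up, LOOK stop order: [4, 8, 15, 1]
  3 → 4: |4-3| = 1, total = 1
  4 → 8: |8-4| = 4, total = 5
  8 → 15: |15-8| = 7, total = 12
  15 → 1: |1-15| = 14, total = 26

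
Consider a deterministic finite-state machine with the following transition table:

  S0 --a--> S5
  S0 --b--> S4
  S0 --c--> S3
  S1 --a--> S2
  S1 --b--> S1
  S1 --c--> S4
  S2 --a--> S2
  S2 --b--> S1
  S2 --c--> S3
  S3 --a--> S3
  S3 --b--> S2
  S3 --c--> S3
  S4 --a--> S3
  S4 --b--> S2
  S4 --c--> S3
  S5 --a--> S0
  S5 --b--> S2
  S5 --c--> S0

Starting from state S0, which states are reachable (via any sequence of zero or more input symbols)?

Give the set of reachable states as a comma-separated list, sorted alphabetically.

Answer: S0, S1, S2, S3, S4, S5

Derivation:
BFS from S0:
  visit S0: S0--a-->S5 (new), S0--b-->S4 (new), S0--c-->S3 (new)
  visit S5: S5--a-->S0 (seen), S5--b-->S2 (new), S5--c-->S0 (seen)
  visit S4: S4--a-->S3 (seen), S4--b-->S2 (seen), S4--c-->S3 (seen)
  visit S3: S3--a-->S3 (seen), S3--b-->S2 (seen), S3--c-->S3 (seen)
  visit S2: S2--a-->S2 (seen), S2--b-->S1 (new), S2--c-->S3 (seen)
  visit S1: S1--a-->S2 (seen), S1--b-->S1 (seen), S1--c-->S4 (seen)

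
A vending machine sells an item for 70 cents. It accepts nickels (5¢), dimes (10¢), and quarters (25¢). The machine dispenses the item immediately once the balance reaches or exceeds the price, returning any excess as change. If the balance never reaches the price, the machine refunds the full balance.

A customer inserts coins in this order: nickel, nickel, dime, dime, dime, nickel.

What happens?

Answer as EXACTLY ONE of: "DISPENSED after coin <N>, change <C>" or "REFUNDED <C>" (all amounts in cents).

Answer: REFUNDED 45

Derivation:
Price: 70¢
Coin 1 (nickel, 5¢): balance = 5¢
Coin 2 (nickel, 5¢): balance = 10¢
Coin 3 (dime, 10¢): balance = 20¢
Coin 4 (dime, 10¢): balance = 30¢
Coin 5 (dime, 10¢): balance = 40¢
Coin 6 (nickel, 5¢): balance = 45¢
All coins inserted, balance 45¢ < price 70¢ → REFUND 45¢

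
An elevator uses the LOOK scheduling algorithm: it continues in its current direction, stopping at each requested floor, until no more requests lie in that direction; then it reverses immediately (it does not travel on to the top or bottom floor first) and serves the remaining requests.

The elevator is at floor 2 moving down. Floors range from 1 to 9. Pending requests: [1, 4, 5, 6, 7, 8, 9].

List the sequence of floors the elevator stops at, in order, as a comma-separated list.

Answer: 1, 4, 5, 6, 7, 8, 9

Derivation:
Current: 2, moving DOWN
Serve below first (descending): [1]
Then reverse, serve above (ascending): [4, 5, 6, 7, 8, 9]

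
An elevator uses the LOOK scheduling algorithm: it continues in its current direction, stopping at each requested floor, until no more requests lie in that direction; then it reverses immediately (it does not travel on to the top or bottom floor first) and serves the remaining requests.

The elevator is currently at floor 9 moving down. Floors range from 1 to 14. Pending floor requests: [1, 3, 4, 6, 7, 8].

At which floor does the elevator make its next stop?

Current floor: 9, direction: down
Requests above: []
Requests below: [1, 3, 4, 6, 7, 8]
Moving down and requests lie below → nearest below is max([1, 3, 4, 6, 7, 8]) = 8

Answer: 8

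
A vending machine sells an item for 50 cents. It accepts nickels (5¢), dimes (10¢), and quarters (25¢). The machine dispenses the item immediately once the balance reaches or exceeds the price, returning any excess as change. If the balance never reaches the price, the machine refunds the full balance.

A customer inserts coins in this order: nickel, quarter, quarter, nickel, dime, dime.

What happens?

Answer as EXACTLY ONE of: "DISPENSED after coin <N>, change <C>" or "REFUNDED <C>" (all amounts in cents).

Price: 50¢
Coin 1 (nickel, 5¢): balance = 5¢
Coin 2 (quarter, 25¢): balance = 30¢
Coin 3 (quarter, 25¢): balance = 55¢
  → balance >= price → DISPENSE, change = 55 - 50 = 5¢

Answer: DISPENSED after coin 3, change 5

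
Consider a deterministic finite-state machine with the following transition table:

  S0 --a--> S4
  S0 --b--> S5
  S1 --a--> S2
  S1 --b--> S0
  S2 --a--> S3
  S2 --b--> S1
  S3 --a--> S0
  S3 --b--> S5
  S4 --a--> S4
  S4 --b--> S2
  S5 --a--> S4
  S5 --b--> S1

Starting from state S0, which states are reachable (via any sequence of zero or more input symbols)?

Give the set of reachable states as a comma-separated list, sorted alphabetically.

Answer: S0, S1, S2, S3, S4, S5

Derivation:
BFS from S0:
  visit S0: S0--a-->S4 (new), S0--b-->S5 (new)
  visit S4: S4--a-->S4 (seen), S4--b-->S2 (new)
  visit S5: S5--a-->S4 (seen), S5--b-->S1 (new)
  visit S2: S2--a-->S3 (new), S2--b-->S1 (seen)
  visit S1: S1--a-->S2 (seen), S1--b-->S0 (seen)
  visit S3: S3--a-->S0 (seen), S3--b-->S5 (seen)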